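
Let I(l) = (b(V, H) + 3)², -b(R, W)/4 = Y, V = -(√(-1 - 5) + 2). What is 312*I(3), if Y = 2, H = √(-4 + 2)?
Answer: 7800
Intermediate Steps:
H = I*√2 (H = √(-2) = I*√2 ≈ 1.4142*I)
V = -2 - I*√6 (V = -(√(-6) + 2) = -(I*√6 + 2) = -(2 + I*√6) = -2 - I*√6 ≈ -2.0 - 2.4495*I)
b(R, W) = -8 (b(R, W) = -4*2 = -8)
I(l) = 25 (I(l) = (-8 + 3)² = (-5)² = 25)
312*I(3) = 312*25 = 7800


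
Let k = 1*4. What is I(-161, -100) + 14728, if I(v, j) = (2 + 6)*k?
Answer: 14760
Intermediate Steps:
k = 4
I(v, j) = 32 (I(v, j) = (2 + 6)*4 = 8*4 = 32)
I(-161, -100) + 14728 = 32 + 14728 = 14760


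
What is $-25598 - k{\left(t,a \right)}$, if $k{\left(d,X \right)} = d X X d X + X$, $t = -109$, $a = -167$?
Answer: $55335292472$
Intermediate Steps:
$k{\left(d,X \right)} = X + X^{3} d^{2}$ ($k{\left(d,X \right)} = X d X d X + X = d X^{2} d X + X = X^{2} d^{2} X + X = X^{3} d^{2} + X = X + X^{3} d^{2}$)
$-25598 - k{\left(t,a \right)} = -25598 - \left(-167 + \left(-167\right)^{3} \left(-109\right)^{2}\right) = -25598 - \left(-167 - 55335317903\right) = -25598 - -55335318070 = -25598 + 55335318070 = 55335292472$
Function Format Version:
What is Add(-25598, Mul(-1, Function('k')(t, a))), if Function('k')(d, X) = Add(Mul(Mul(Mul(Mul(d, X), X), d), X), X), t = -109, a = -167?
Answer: 55335292472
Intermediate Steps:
Function('k')(d, X) = Add(X, Mul(Pow(X, 3), Pow(d, 2))) (Function('k')(d, X) = Add(Mul(Mul(Mul(Mul(X, d), X), d), X), X) = Add(Mul(Mul(Mul(d, Pow(X, 2)), d), X), X) = Add(Mul(Mul(Pow(X, 2), Pow(d, 2)), X), X) = Add(Mul(Pow(X, 3), Pow(d, 2)), X) = Add(X, Mul(Pow(X, 3), Pow(d, 2))))
Add(-25598, Mul(-1, Function('k')(t, a))) = Add(-25598, Mul(-1, Add(-167, Mul(Pow(-167, 3), Pow(-109, 2))))) = Add(-25598, Mul(-1, Add(-167, Mul(-4657463, 11881)))) = Add(-25598, Mul(-1, Add(-167, -55335317903))) = Add(-25598, Mul(-1, -55335318070)) = Add(-25598, 55335318070) = 55335292472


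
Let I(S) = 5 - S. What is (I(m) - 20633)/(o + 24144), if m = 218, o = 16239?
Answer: -2978/5769 ≈ -0.51621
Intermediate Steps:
(I(m) - 20633)/(o + 24144) = ((5 - 1*218) - 20633)/(16239 + 24144) = ((5 - 218) - 20633)/40383 = (-213 - 20633)*(1/40383) = -20846*1/40383 = -2978/5769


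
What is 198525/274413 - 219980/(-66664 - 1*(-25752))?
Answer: 5707285545/935565388 ≈ 6.1004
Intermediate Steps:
198525/274413 - 219980/(-66664 - 1*(-25752)) = 198525*(1/274413) - 219980/(-66664 + 25752) = 66175/91471 - 219980/(-40912) = 66175/91471 - 219980*(-1/40912) = 66175/91471 + 54995/10228 = 5707285545/935565388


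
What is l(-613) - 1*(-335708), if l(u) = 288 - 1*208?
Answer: 335788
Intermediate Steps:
l(u) = 80 (l(u) = 288 - 208 = 80)
l(-613) - 1*(-335708) = 80 - 1*(-335708) = 80 + 335708 = 335788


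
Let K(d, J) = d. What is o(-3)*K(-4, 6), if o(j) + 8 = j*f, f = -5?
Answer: -28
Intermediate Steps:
o(j) = -8 - 5*j (o(j) = -8 + j*(-5) = -8 - 5*j)
o(-3)*K(-4, 6) = (-8 - 5*(-3))*(-4) = (-8 + 15)*(-4) = 7*(-4) = -28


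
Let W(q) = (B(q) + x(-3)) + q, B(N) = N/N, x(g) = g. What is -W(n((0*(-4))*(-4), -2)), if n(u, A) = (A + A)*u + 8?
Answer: -6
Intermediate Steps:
B(N) = 1
n(u, A) = 8 + 2*A*u (n(u, A) = (2*A)*u + 8 = 2*A*u + 8 = 8 + 2*A*u)
W(q) = -2 + q (W(q) = (1 - 3) + q = -2 + q)
-W(n((0*(-4))*(-4), -2)) = -(-2 + (8 + 2*(-2)*((0*(-4))*(-4)))) = -(-2 + (8 + 2*(-2)*(0*(-4)))) = -(-2 + (8 + 2*(-2)*0)) = -(-2 + (8 + 0)) = -(-2 + 8) = -1*6 = -6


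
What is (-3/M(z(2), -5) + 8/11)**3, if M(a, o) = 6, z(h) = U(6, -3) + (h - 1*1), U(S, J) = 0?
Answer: 125/10648 ≈ 0.011739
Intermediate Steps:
z(h) = -1 + h (z(h) = 0 + (h - 1*1) = 0 + (h - 1) = 0 + (-1 + h) = -1 + h)
(-3/M(z(2), -5) + 8/11)**3 = (-3/6 + 8/11)**3 = (-3*1/6 + 8*(1/11))**3 = (-1/2 + 8/11)**3 = (5/22)**3 = 125/10648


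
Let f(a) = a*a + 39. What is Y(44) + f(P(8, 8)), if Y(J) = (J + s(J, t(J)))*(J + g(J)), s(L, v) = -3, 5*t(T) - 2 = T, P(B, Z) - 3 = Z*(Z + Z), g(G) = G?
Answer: 20808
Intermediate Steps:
P(B, Z) = 3 + 2*Z² (P(B, Z) = 3 + Z*(Z + Z) = 3 + Z*(2*Z) = 3 + 2*Z²)
t(T) = ⅖ + T/5
f(a) = 39 + a² (f(a) = a² + 39 = 39 + a²)
Y(J) = 2*J*(-3 + J) (Y(J) = (J - 3)*(J + J) = (-3 + J)*(2*J) = 2*J*(-3 + J))
Y(44) + f(P(8, 8)) = 2*44*(-3 + 44) + (39 + (3 + 2*8²)²) = 2*44*41 + (39 + (3 + 2*64)²) = 3608 + (39 + (3 + 128)²) = 3608 + (39 + 131²) = 3608 + (39 + 17161) = 3608 + 17200 = 20808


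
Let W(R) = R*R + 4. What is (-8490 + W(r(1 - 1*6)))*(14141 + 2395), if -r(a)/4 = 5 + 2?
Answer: -127360272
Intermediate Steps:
r(a) = -28 (r(a) = -4*(5 + 2) = -4*7 = -28)
W(R) = 4 + R² (W(R) = R² + 4 = 4 + R²)
(-8490 + W(r(1 - 1*6)))*(14141 + 2395) = (-8490 + (4 + (-28)²))*(14141 + 2395) = (-8490 + (4 + 784))*16536 = (-8490 + 788)*16536 = -7702*16536 = -127360272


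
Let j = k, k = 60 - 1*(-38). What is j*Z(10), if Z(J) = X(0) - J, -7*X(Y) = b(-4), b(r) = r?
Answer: -924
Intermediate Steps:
k = 98 (k = 60 + 38 = 98)
X(Y) = 4/7 (X(Y) = -⅐*(-4) = 4/7)
j = 98
Z(J) = 4/7 - J
j*Z(10) = 98*(4/7 - 1*10) = 98*(4/7 - 10) = 98*(-66/7) = -924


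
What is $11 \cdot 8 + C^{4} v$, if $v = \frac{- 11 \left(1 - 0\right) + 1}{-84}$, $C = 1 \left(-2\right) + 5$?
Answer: $\frac{1367}{14} \approx 97.643$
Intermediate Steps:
$C = 3$ ($C = -2 + 5 = 3$)
$v = \frac{5}{42}$ ($v = \left(- 11 \left(1 + 0\right) + 1\right) \left(- \frac{1}{84}\right) = \left(\left(-11\right) 1 + 1\right) \left(- \frac{1}{84}\right) = \left(-11 + 1\right) \left(- \frac{1}{84}\right) = \left(-10\right) \left(- \frac{1}{84}\right) = \frac{5}{42} \approx 0.11905$)
$11 \cdot 8 + C^{4} v = 11 \cdot 8 + 3^{4} \cdot \frac{5}{42} = 88 + 81 \cdot \frac{5}{42} = 88 + \frac{135}{14} = \frac{1367}{14}$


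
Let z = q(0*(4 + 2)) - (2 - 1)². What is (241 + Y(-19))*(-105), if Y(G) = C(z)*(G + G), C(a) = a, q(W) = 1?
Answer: -25305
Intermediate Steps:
z = 0 (z = 1 - (2 - 1)² = 1 - 1*1² = 1 - 1*1 = 1 - 1 = 0)
Y(G) = 0 (Y(G) = 0*(G + G) = 0*(2*G) = 0)
(241 + Y(-19))*(-105) = (241 + 0)*(-105) = 241*(-105) = -25305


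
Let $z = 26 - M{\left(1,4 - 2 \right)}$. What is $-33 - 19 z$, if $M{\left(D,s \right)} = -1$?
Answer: $-546$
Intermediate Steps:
$z = 27$ ($z = 26 - -1 = 26 + 1 = 27$)
$-33 - 19 z = -33 - 513 = -546$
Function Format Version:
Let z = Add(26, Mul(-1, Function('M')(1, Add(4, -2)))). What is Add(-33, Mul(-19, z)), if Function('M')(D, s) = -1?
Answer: -546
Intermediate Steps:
z = 27 (z = Add(26, Mul(-1, -1)) = Add(26, 1) = 27)
Add(-33, Mul(-19, z)) = Add(-33, Mul(-19, 27)) = Add(-33, -513) = -546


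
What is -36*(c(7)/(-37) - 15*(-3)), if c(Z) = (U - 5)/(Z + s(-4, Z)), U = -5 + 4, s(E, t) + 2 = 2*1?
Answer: -419796/259 ≈ -1620.8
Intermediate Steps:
s(E, t) = 0 (s(E, t) = -2 + 2*1 = -2 + 2 = 0)
U = -1
c(Z) = -6/Z (c(Z) = (-1 - 5)/(Z + 0) = -6/Z)
-36*(c(7)/(-37) - 15*(-3)) = -36*(-6/7/(-37) - 15*(-3)) = -36*(-6*⅐*(-1/37) + 45) = -36*(-6/7*(-1/37) + 45) = -36*(6/259 + 45) = -36*11661/259 = -419796/259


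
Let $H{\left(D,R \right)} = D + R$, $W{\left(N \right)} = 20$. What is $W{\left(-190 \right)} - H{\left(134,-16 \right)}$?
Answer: $-98$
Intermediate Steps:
$W{\left(-190 \right)} - H{\left(134,-16 \right)} = 20 - \left(134 - 16\right) = 20 - 118 = -98$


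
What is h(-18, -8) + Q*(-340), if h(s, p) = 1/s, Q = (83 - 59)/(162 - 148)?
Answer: -73447/126 ≈ -582.91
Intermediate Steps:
Q = 12/7 (Q = 24/14 = 24*(1/14) = 12/7 ≈ 1.7143)
h(-18, -8) + Q*(-340) = 1/(-18) + (12/7)*(-340) = -1/18 - 4080/7 = -73447/126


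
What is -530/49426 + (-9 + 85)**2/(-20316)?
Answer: -37031507/125517327 ≈ -0.29503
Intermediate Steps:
-530/49426 + (-9 + 85)**2/(-20316) = -530*1/49426 + 76**2*(-1/20316) = -265/24713 + 5776*(-1/20316) = -265/24713 - 1444/5079 = -37031507/125517327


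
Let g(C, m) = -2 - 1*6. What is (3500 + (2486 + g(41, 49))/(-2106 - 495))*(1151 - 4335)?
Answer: -9659218016/867 ≈ -1.1141e+7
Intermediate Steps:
g(C, m) = -8 (g(C, m) = -2 - 6 = -8)
(3500 + (2486 + g(41, 49))/(-2106 - 495))*(1151 - 4335) = (3500 + (2486 - 8)/(-2106 - 495))*(1151 - 4335) = (3500 + 2478/(-2601))*(-3184) = (3500 + 2478*(-1/2601))*(-3184) = (3500 - 826/867)*(-3184) = (3033674/867)*(-3184) = -9659218016/867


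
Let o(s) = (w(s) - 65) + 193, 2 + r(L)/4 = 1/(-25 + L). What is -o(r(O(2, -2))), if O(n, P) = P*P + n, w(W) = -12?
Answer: -116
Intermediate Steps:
O(n, P) = n + P² (O(n, P) = P² + n = n + P²)
r(L) = -8 + 4/(-25 + L)
o(s) = 116 (o(s) = (-12 - 65) + 193 = -77 + 193 = 116)
-o(r(O(2, -2))) = -1*116 = -116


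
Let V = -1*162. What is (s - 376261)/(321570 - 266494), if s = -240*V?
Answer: -337381/55076 ≈ -6.1257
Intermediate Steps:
V = -162
s = 38880 (s = -240*(-162) = 38880)
(s - 376261)/(321570 - 266494) = (38880 - 376261)/(321570 - 266494) = -337381/55076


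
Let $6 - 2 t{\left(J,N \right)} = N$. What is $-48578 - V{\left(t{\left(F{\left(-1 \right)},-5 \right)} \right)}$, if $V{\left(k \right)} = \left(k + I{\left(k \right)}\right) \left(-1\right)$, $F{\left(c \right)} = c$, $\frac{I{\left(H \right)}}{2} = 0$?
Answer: $- \frac{97145}{2} \approx -48573.0$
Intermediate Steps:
$I{\left(H \right)} = 0$ ($I{\left(H \right)} = 2 \cdot 0 = 0$)
$t{\left(J,N \right)} = 3 - \frac{N}{2}$
$V{\left(k \right)} = - k$ ($V{\left(k \right)} = \left(k + 0\right) \left(-1\right) = k \left(-1\right) = - k$)
$-48578 - V{\left(t{\left(F{\left(-1 \right)},-5 \right)} \right)} = -48578 - - (3 - - \frac{5}{2}) = -48578 - - (3 + \frac{5}{2}) = -48578 - \left(-1\right) \frac{11}{2} = -48578 - - \frac{11}{2} = -48578 + \frac{11}{2} = - \frac{97145}{2}$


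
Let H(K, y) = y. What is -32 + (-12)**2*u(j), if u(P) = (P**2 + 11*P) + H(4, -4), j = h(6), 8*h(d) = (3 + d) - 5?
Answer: 220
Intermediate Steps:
h(d) = -1/4 + d/8 (h(d) = ((3 + d) - 5)/8 = (-2 + d)/8 = -1/4 + d/8)
j = 1/2 (j = -1/4 + (1/8)*6 = -1/4 + 3/4 = 1/2 ≈ 0.50000)
u(P) = -4 + P**2 + 11*P (u(P) = (P**2 + 11*P) - 4 = -4 + P**2 + 11*P)
-32 + (-12)**2*u(j) = -32 + (-12)**2*(-4 + (1/2)**2 + 11*(1/2)) = -32 + 144*(-4 + 1/4 + 11/2) = -32 + 144*(7/4) = -32 + 252 = 220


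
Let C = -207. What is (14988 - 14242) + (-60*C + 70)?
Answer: 13236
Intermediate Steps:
(14988 - 14242) + (-60*C + 70) = (14988 - 14242) + (-60*(-207) + 70) = 746 + (12420 + 70) = 746 + 12490 = 13236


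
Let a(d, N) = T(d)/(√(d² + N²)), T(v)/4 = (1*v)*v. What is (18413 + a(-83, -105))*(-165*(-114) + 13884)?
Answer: 601994622 + 450457932*√106/689 ≈ 6.0873e+8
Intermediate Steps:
T(v) = 4*v² (T(v) = 4*((1*v)*v) = 4*(v*v) = 4*v²)
a(d, N) = 4*d²/√(N² + d²) (a(d, N) = (4*d²)/(√(d² + N²)) = (4*d²)/(√(N² + d²)) = (4*d²)/√(N² + d²) = 4*d²/√(N² + d²))
(18413 + a(-83, -105))*(-165*(-114) + 13884) = (18413 + 4*(-83)²/√((-105)² + (-83)²))*(-165*(-114) + 13884) = (18413 + 4*6889/√(11025 + 6889))*(18810 + 13884) = (18413 + 4*6889/√17914)*32694 = (18413 + 4*6889*(√106/1378))*32694 = (18413 + 13778*√106/689)*32694 = 601994622 + 450457932*√106/689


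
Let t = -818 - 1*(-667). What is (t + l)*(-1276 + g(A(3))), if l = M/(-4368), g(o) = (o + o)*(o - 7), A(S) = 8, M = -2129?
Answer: 9861585/52 ≈ 1.8965e+5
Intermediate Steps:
g(o) = 2*o*(-7 + o) (g(o) = (2*o)*(-7 + o) = 2*o*(-7 + o))
l = 2129/4368 (l = -2129/(-4368) = -2129*(-1/4368) = 2129/4368 ≈ 0.48741)
t = -151 (t = -818 + 667 = -151)
(t + l)*(-1276 + g(A(3))) = (-151 + 2129/4368)*(-1276 + 2*8*(-7 + 8)) = -657439*(-1276 + 2*8*1)/4368 = -657439*(-1276 + 16)/4368 = -657439/4368*(-1260) = 9861585/52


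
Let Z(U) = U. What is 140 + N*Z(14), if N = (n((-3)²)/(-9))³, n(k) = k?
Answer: 126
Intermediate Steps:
N = -1 (N = ((-3)²/(-9))³ = (9*(-⅑))³ = (-1)³ = -1)
140 + N*Z(14) = 140 - 1*14 = 140 - 14 = 126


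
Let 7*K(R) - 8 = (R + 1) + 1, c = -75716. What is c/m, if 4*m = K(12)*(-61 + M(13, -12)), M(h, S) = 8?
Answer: 1060024/583 ≈ 1818.2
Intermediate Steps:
K(R) = 10/7 + R/7 (K(R) = 8/7 + ((R + 1) + 1)/7 = 8/7 + ((1 + R) + 1)/7 = 8/7 + (2 + R)/7 = 8/7 + (2/7 + R/7) = 10/7 + R/7)
m = -583/14 (m = ((10/7 + (1/7)*12)*(-61 + 8))/4 = ((10/7 + 12/7)*(-53))/4 = ((22/7)*(-53))/4 = (1/4)*(-1166/7) = -583/14 ≈ -41.643)
c/m = -75716/(-583/14) = -75716*(-14/583) = 1060024/583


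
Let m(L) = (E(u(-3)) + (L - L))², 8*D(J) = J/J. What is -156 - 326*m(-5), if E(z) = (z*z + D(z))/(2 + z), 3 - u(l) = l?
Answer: -13933411/2048 ≈ -6803.4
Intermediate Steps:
D(J) = ⅛ (D(J) = (J/J)/8 = (⅛)*1 = ⅛)
u(l) = 3 - l
E(z) = (⅛ + z²)/(2 + z) (E(z) = (z*z + ⅛)/(2 + z) = (z² + ⅛)/(2 + z) = (⅛ + z²)/(2 + z))
m(L) = 83521/4096 (m(L) = ((⅛ + (3 - 1*(-3))²)/(2 + (3 - 1*(-3))) + (L - L))² = ((⅛ + (3 + 3)²)/(2 + (3 + 3)) + 0)² = ((⅛ + 6²)/(2 + 6) + 0)² = ((⅛ + 36)/8 + 0)² = ((⅛)*(289/8) + 0)² = (289/64 + 0)² = (289/64)² = 83521/4096)
-156 - 326*m(-5) = -156 - 326*83521/4096 = -156 - 13613923/2048 = -13933411/2048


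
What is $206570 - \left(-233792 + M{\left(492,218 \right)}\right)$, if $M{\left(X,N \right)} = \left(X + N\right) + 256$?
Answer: $439396$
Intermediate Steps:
$M{\left(X,N \right)} = 256 + N + X$ ($M{\left(X,N \right)} = \left(N + X\right) + 256 = 256 + N + X$)
$206570 - \left(-233792 + M{\left(492,218 \right)}\right) = 206570 - \left(-233792 + \left(256 + 218 + 492\right)\right) = 206570 - \left(-233792 + 966\right) = 206570 - -232826 = 206570 + 232826 = 439396$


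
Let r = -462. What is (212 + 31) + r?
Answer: -219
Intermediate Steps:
(212 + 31) + r = (212 + 31) - 462 = 243 - 462 = -219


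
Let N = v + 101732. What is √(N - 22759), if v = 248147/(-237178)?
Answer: √4442441194127366/237178 ≈ 281.02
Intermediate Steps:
v = -248147/237178 (v = 248147*(-1/237178) = -248147/237178 ≈ -1.0462)
N = 24128344149/237178 (N = -248147/237178 + 101732 = 24128344149/237178 ≈ 1.0173e+5)
√(N - 22759) = √(24128344149/237178 - 22759) = √(18730410047/237178) = √4442441194127366/237178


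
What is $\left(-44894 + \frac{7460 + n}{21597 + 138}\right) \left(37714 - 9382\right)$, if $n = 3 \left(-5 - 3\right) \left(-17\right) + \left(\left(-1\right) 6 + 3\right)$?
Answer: $- \frac{614340526460}{483} \approx -1.2719 \cdot 10^{9}$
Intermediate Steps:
$n = 405$ ($n = 3 \left(-8\right) \left(-17\right) + \left(-6 + 3\right) = \left(-24\right) \left(-17\right) - 3 = 408 - 3 = 405$)
$\left(-44894 + \frac{7460 + n}{21597 + 138}\right) \left(37714 - 9382\right) = \left(-44894 + \frac{7460 + 405}{21597 + 138}\right) \left(37714 - 9382\right) = \left(-44894 + \frac{7865}{21735}\right) 28332 = \left(-44894 + 7865 \cdot \frac{1}{21735}\right) 28332 = \left(-44894 + \frac{1573}{4347}\right) 28332 = \left(- \frac{195152645}{4347}\right) 28332 = - \frac{614340526460}{483}$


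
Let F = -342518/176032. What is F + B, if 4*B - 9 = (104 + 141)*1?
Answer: 5417757/88016 ≈ 61.554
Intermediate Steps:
F = -171259/88016 (F = -342518*1/176032 = -171259/88016 ≈ -1.9458)
B = 127/2 (B = 9/4 + ((104 + 141)*1)/4 = 9/4 + (245*1)/4 = 9/4 + (¼)*245 = 9/4 + 245/4 = 127/2 ≈ 63.500)
F + B = -171259/88016 + 127/2 = 5417757/88016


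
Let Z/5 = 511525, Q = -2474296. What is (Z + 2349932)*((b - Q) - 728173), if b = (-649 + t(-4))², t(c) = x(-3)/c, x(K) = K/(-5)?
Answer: 4254888671694373/400 ≈ 1.0637e+13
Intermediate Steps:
x(K) = -K/5 (x(K) = K*(-⅕) = -K/5)
t(c) = 3/(5*c) (t(c) = (-⅕*(-3))/c = 3/(5*c))
b = 168558289/400 (b = (-649 + (⅗)/(-4))² = (-649 + (⅗)*(-¼))² = (-649 - 3/20)² = (-12983/20)² = 168558289/400 ≈ 4.2140e+5)
Z = 2557625 (Z = 5*511525 = 2557625)
(Z + 2349932)*((b - Q) - 728173) = (2557625 + 2349932)*((168558289/400 - 1*(-2474296)) - 728173) = 4907557*((168558289/400 + 2474296) - 728173) = 4907557*(1158276689/400 - 728173) = 4907557*(867007489/400) = 4254888671694373/400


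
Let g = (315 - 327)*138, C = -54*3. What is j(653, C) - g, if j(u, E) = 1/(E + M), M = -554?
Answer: 1185695/716 ≈ 1656.0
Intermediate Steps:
C = -162
j(u, E) = 1/(-554 + E) (j(u, E) = 1/(E - 554) = 1/(-554 + E))
g = -1656 (g = -12*138 = -1656)
j(653, C) - g = 1/(-554 - 162) - 1*(-1656) = 1/(-716) + 1656 = -1/716 + 1656 = 1185695/716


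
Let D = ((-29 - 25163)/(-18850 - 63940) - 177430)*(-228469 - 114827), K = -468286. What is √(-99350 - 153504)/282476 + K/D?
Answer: -9692349485/1260703452494592 + I*√252854/282476 ≈ -7.6881e-6 + 0.0017801*I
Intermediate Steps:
D = 2521406904989184/41395 (D = (-25192/(-82790) - 177430)*(-343296) = (-25192*(-1/82790) - 177430)*(-343296) = (12596/41395 - 177430)*(-343296) = -7344702254/41395*(-343296) = 2521406904989184/41395 ≈ 6.0911e+10)
√(-99350 - 153504)/282476 + K/D = √(-99350 - 153504)/282476 - 468286/2521406904989184/41395 = √(-252854)*(1/282476) - 468286*41395/2521406904989184 = (I*√252854)*(1/282476) - 9692349485/1260703452494592 = I*√252854/282476 - 9692349485/1260703452494592 = -9692349485/1260703452494592 + I*√252854/282476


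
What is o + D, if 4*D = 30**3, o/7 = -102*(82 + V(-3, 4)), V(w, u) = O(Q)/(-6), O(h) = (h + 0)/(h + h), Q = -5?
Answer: -103477/2 ≈ -51739.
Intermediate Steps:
O(h) = 1/2 (O(h) = h/((2*h)) = h*(1/(2*h)) = 1/2)
V(w, u) = -1/12 (V(w, u) = (1/2)/(-6) = (1/2)*(-1/6) = -1/12)
o = -116977/2 (o = 7*(-102*(82 - 1/12)) = 7*(-102*983/12) = 7*(-16711/2) = -116977/2 ≈ -58489.)
D = 6750 (D = (1/4)*30**3 = (1/4)*27000 = 6750)
o + D = -116977/2 + 6750 = -103477/2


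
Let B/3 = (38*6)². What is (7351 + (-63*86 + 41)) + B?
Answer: 157926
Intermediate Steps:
B = 155952 (B = 3*(38*6)² = 3*228² = 3*51984 = 155952)
(7351 + (-63*86 + 41)) + B = (7351 + (-63*86 + 41)) + 155952 = (7351 + (-5418 + 41)) + 155952 = (7351 - 5377) + 155952 = 1974 + 155952 = 157926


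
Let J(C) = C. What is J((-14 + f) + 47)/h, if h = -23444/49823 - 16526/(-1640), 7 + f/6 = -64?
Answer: -5351986660/130821123 ≈ -40.911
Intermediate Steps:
f = -426 (f = -42 + 6*(-64) = -42 - 384 = -426)
h = 392463369/40854860 (h = -23444*1/49823 - 16526*(-1/1640) = -23444/49823 + 8263/820 = 392463369/40854860 ≈ 9.6063)
J((-14 + f) + 47)/h = ((-14 - 426) + 47)/(392463369/40854860) = (-440 + 47)*(40854860/392463369) = -393*40854860/392463369 = -5351986660/130821123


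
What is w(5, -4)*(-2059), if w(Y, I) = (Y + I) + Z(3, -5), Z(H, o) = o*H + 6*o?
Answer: 90596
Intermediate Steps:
Z(H, o) = 6*o + H*o (Z(H, o) = H*o + 6*o = 6*o + H*o)
w(Y, I) = -45 + I + Y (w(Y, I) = (Y + I) - 5*(6 + 3) = (I + Y) - 5*9 = (I + Y) - 45 = -45 + I + Y)
w(5, -4)*(-2059) = (-45 - 4 + 5)*(-2059) = -44*(-2059) = 90596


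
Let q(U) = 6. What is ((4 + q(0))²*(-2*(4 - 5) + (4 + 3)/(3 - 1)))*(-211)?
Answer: -116050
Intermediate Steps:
((4 + q(0))²*(-2*(4 - 5) + (4 + 3)/(3 - 1)))*(-211) = ((4 + 6)²*(-2*(4 - 5) + (4 + 3)/(3 - 1)))*(-211) = (10²*(-2*(-1) + 7/2))*(-211) = (100*(2 + 7*(½)))*(-211) = (100*(2 + 7/2))*(-211) = (100*(11/2))*(-211) = 550*(-211) = -116050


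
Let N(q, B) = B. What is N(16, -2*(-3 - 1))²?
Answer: 64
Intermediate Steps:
N(16, -2*(-3 - 1))² = (-2*(-3 - 1))² = (-2*(-4))² = 8² = 64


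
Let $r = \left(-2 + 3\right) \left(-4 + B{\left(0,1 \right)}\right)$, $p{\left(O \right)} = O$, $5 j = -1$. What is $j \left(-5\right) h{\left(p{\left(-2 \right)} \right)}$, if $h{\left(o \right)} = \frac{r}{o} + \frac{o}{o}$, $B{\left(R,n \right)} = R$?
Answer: $3$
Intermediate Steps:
$j = - \frac{1}{5}$ ($j = \frac{1}{5} \left(-1\right) = - \frac{1}{5} \approx -0.2$)
$r = -4$ ($r = \left(-2 + 3\right) \left(-4 + 0\right) = 1 \left(-4\right) = -4$)
$h{\left(o \right)} = 1 - \frac{4}{o}$ ($h{\left(o \right)} = - \frac{4}{o} + \frac{o}{o} = - \frac{4}{o} + 1 = 1 - \frac{4}{o}$)
$j \left(-5\right) h{\left(p{\left(-2 \right)} \right)} = \left(- \frac{1}{5}\right) \left(-5\right) \frac{-4 - 2}{-2} = 1 \left(\left(- \frac{1}{2}\right) \left(-6\right)\right) = 1 \cdot 3 = 3$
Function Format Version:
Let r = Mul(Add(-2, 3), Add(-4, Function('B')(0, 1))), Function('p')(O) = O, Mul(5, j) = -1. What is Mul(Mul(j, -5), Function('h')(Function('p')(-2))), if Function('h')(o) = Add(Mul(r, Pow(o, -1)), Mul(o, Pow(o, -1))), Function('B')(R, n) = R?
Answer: 3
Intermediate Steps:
j = Rational(-1, 5) (j = Mul(Rational(1, 5), -1) = Rational(-1, 5) ≈ -0.20000)
r = -4 (r = Mul(Add(-2, 3), Add(-4, 0)) = Mul(1, -4) = -4)
Function('h')(o) = Add(1, Mul(-4, Pow(o, -1))) (Function('h')(o) = Add(Mul(-4, Pow(o, -1)), Mul(o, Pow(o, -1))) = Add(Mul(-4, Pow(o, -1)), 1) = Add(1, Mul(-4, Pow(o, -1))))
Mul(Mul(j, -5), Function('h')(Function('p')(-2))) = Mul(Mul(Rational(-1, 5), -5), Mul(Pow(-2, -1), Add(-4, -2))) = Mul(1, Mul(Rational(-1, 2), -6)) = Mul(1, 3) = 3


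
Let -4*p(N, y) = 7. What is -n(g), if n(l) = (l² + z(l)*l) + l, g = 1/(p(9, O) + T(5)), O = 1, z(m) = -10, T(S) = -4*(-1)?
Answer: 308/81 ≈ 3.8025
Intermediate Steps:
T(S) = 4
p(N, y) = -7/4 (p(N, y) = -¼*7 = -7/4)
g = 4/9 (g = 1/(-7/4 + 4) = 1/(9/4) = 4/9 ≈ 0.44444)
n(l) = l² - 9*l (n(l) = (l² - 10*l) + l = l² - 9*l)
-n(g) = -4*(-9 + 4/9)/9 = -4*(-77)/(9*9) = -1*(-308/81) = 308/81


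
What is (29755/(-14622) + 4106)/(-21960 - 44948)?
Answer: -1395539/22751832 ≈ -0.061337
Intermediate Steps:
(29755/(-14622) + 4106)/(-21960 - 44948) = (29755*(-1/14622) + 4106)/(-66908) = (-29755/14622 + 4106)*(-1/66908) = (60008177/14622)*(-1/66908) = -1395539/22751832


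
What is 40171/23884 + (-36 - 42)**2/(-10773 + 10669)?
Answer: -1357043/23884 ≈ -56.818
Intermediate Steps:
40171/23884 + (-36 - 42)**2/(-10773 + 10669) = 40171*(1/23884) + (-78)**2/(-104) = 40171/23884 + 6084*(-1/104) = 40171/23884 - 117/2 = -1357043/23884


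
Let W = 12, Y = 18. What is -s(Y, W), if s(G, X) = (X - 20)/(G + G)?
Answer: 2/9 ≈ 0.22222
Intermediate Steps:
s(G, X) = (-20 + X)/(2*G) (s(G, X) = (-20 + X)/((2*G)) = (-20 + X)*(1/(2*G)) = (-20 + X)/(2*G))
-s(Y, W) = -(-20 + 12)/(2*18) = -(-8)/(2*18) = -1*(-2/9) = 2/9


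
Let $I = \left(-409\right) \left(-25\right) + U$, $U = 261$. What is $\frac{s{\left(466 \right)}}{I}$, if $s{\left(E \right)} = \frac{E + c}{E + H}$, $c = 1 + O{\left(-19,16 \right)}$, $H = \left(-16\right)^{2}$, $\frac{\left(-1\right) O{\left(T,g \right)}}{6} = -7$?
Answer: $\frac{509}{7570892} \approx 6.7231 \cdot 10^{-5}$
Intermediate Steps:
$O{\left(T,g \right)} = 42$ ($O{\left(T,g \right)} = \left(-6\right) \left(-7\right) = 42$)
$H = 256$
$c = 43$ ($c = 1 + 42 = 43$)
$s{\left(E \right)} = \frac{43 + E}{256 + E}$ ($s{\left(E \right)} = \frac{E + 43}{E + 256} = \frac{43 + E}{256 + E}$)
$I = 10486$ ($I = \left(-409\right) \left(-25\right) + 261 = 10225 + 261 = 10486$)
$\frac{s{\left(466 \right)}}{I} = \frac{\frac{1}{256 + 466} \left(43 + 466\right)}{10486} = \frac{1}{722} \cdot 509 \cdot \frac{1}{10486} = \frac{509}{722} \cdot \frac{1}{10486} = \frac{509}{7570892}$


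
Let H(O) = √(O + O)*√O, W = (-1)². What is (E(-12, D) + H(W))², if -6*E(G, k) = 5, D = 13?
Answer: 97/36 - 5*√2/3 ≈ 0.33742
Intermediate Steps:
E(G, k) = -⅚ (E(G, k) = -⅙*5 = -⅚)
W = 1
H(O) = O*√2 (H(O) = √(2*O)*√O = (√2*√O)*√O = O*√2)
(E(-12, D) + H(W))² = (-⅚ + 1*√2)² = (-⅚ + √2)²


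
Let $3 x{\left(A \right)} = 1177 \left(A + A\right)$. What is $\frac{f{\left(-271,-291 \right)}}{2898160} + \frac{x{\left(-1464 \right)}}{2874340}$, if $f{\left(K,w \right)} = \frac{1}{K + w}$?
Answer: $- \frac{93552405550309}{234081351724640} \approx -0.39966$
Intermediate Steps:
$x{\left(A \right)} = \frac{2354 A}{3}$ ($x{\left(A \right)} = \frac{1177 \left(A + A\right)}{3} = \frac{1177 \cdot 2 A}{3} = \frac{2354 A}{3}$)
$\frac{f{\left(-271,-291 \right)}}{2898160} + \frac{x{\left(-1464 \right)}}{2874340} = \frac{1}{\left(-271 - 291\right) 2898160} + \frac{\frac{2354}{3} \left(-1464\right)}{2874340} = \frac{1}{-562} \cdot \frac{1}{2898160} - \frac{287188}{718585} = \left(- \frac{1}{562}\right) \frac{1}{2898160} - \frac{287188}{718585} = - \frac{1}{1628765920} - \frac{287188}{718585} = - \frac{93552405550309}{234081351724640}$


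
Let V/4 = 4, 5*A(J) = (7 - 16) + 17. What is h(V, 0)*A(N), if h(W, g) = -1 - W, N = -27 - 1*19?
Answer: -136/5 ≈ -27.200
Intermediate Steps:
N = -46 (N = -27 - 19 = -46)
A(J) = 8/5 (A(J) = ((7 - 16) + 17)/5 = (-9 + 17)/5 = (⅕)*8 = 8/5)
V = 16 (V = 4*4 = 16)
h(V, 0)*A(N) = (-1 - 1*16)*(8/5) = (-1 - 16)*(8/5) = -17*8/5 = -136/5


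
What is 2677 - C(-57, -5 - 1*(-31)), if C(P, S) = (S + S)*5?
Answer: 2417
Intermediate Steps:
C(P, S) = 10*S (C(P, S) = (2*S)*5 = 10*S)
2677 - C(-57, -5 - 1*(-31)) = 2677 - 10*(-5 - 1*(-31)) = 2677 - 10*(-5 + 31) = 2677 - 10*26 = 2677 - 1*260 = 2677 - 260 = 2417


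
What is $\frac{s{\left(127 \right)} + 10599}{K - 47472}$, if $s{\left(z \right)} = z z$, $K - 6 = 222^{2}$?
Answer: $\frac{13364}{909} \approx 14.702$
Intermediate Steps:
$K = 49290$ ($K = 6 + 222^{2} = 6 + 49284 = 49290$)
$s{\left(z \right)} = z^{2}$
$\frac{s{\left(127 \right)} + 10599}{K - 47472} = \frac{127^{2} + 10599}{49290 - 47472} = \frac{16129 + 10599}{1818} = 26728 \cdot \frac{1}{1818} = \frac{13364}{909}$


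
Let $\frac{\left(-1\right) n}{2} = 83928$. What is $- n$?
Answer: $167856$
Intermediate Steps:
$n = -167856$ ($n = \left(-2\right) 83928 = -167856$)
$- n = \left(-1\right) \left(-167856\right) = 167856$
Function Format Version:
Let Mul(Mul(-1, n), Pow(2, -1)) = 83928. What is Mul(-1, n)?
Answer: 167856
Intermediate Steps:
n = -167856 (n = Mul(-2, 83928) = -167856)
Mul(-1, n) = Mul(-1, -167856) = 167856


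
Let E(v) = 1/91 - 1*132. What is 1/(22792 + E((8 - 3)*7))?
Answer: 91/2062061 ≈ 4.4131e-5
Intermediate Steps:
E(v) = -12011/91 (E(v) = 1/91 - 132 = -12011/91)
1/(22792 + E((8 - 3)*7)) = 1/(22792 - 12011/91) = 1/(2062061/91) = 91/2062061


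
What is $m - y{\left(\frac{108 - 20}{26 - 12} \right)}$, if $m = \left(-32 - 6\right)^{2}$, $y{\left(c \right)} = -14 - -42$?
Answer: $1416$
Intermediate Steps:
$y{\left(c \right)} = 28$ ($y{\left(c \right)} = -14 + 42 = 28$)
$m = 1444$ ($m = \left(-38\right)^{2} = 1444$)
$m - y{\left(\frac{108 - 20}{26 - 12} \right)} = 1444 - 28 = 1416$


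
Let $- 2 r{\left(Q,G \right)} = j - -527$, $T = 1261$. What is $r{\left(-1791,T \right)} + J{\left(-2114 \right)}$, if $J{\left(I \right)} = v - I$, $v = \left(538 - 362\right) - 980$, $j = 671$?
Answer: $711$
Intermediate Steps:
$r{\left(Q,G \right)} = -599$ ($r{\left(Q,G \right)} = - \frac{671 - -527}{2} = - \frac{671 + 527}{2} = \left(- \frac{1}{2}\right) 1198 = -599$)
$v = -804$ ($v = \left(538 - 362\right) - 980 = 176 - 980 = -804$)
$J{\left(I \right)} = -804 - I$
$r{\left(-1791,T \right)} + J{\left(-2114 \right)} = -599 - -1310 = -599 + \left(-804 + 2114\right) = -599 + 1310 = 711$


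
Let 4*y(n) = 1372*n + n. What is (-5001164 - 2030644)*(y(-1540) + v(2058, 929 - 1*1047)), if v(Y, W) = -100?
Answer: 3717752048640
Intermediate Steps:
y(n) = 1373*n/4 (y(n) = (1372*n + n)/4 = (1373*n)/4 = 1373*n/4)
(-5001164 - 2030644)*(y(-1540) + v(2058, 929 - 1*1047)) = (-5001164 - 2030644)*((1373/4)*(-1540) - 100) = -7031808*(-528605 - 100) = -7031808*(-528705) = 3717752048640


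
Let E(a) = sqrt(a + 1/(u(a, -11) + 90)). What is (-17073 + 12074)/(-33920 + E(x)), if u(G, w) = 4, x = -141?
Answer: 15939211520/108153254853 + 4999*I*sqrt(1245782)/108153254853 ≈ 0.14738 + 5.159e-5*I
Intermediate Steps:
E(a) = sqrt(1/94 + a) (E(a) = sqrt(a + 1/(4 + 90)) = sqrt(a + 1/94) = sqrt(1/94 + a))
(-17073 + 12074)/(-33920 + E(x)) = (-17073 + 12074)/(-33920 + sqrt(94 + 8836*(-141))/94) = -4999/(-33920 + sqrt(94 - 1245876)/94) = -4999/(-33920 + sqrt(-1245782)/94) = -4999/(-33920 + (I*sqrt(1245782))/94) = -4999/(-33920 + I*sqrt(1245782)/94)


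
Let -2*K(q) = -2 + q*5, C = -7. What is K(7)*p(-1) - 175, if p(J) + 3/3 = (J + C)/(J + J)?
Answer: -449/2 ≈ -224.50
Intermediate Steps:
p(J) = -1 + (-7 + J)/(2*J) (p(J) = -1 + (J - 7)/(J + J) = -1 + (-7 + J)/((2*J)) = -1 + (-7 + J)*(1/(2*J)) = -1 + (-7 + J)/(2*J))
K(q) = 1 - 5*q/2 (K(q) = -(-2 + q*5)/2 = -(-2 + 5*q)/2 = 1 - 5*q/2)
K(7)*p(-1) - 175 = (1 - 5/2*7)*((½)*(-7 - 1*(-1))/(-1)) - 175 = (1 - 35/2)*((½)*(-1)*(-7 + 1)) - 175 = -33*(-1)*(-6)/4 - 175 = -33/2*3 - 175 = -99/2 - 175 = -449/2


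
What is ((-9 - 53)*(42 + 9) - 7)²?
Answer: 10042561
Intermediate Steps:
((-9 - 53)*(42 + 9) - 7)² = (-62*51 - 7)² = (-3162 - 7)² = (-3169)² = 10042561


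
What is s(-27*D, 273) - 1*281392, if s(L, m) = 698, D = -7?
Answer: -280694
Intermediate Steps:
s(-27*D, 273) - 1*281392 = 698 - 1*281392 = 698 - 281392 = -280694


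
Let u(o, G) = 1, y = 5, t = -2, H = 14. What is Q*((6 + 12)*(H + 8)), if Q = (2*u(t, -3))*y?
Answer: 3960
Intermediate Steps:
Q = 10 (Q = (2*1)*5 = 2*5 = 10)
Q*((6 + 12)*(H + 8)) = 10*((6 + 12)*(14 + 8)) = 10*(18*22) = 10*396 = 3960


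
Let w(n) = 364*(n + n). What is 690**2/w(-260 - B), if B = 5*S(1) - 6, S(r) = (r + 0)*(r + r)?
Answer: -39675/16016 ≈ -2.4772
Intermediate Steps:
S(r) = 2*r**2 (S(r) = r*(2*r) = 2*r**2)
B = 4 (B = 5*(2*1**2) - 6 = 5*(2*1) - 6 = 5*2 - 6 = 10 - 6 = 4)
w(n) = 728*n (w(n) = 364*(2*n) = 728*n)
690**2/w(-260 - B) = 690**2/((728*(-260 - 1*4))) = 476100/((728*(-260 - 4))) = 476100/((728*(-264))) = 476100/(-192192) = 476100*(-1/192192) = -39675/16016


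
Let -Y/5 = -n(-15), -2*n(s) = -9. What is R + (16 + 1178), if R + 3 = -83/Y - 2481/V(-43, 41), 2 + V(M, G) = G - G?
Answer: 218503/90 ≈ 2427.8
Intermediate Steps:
n(s) = 9/2 (n(s) = -1/2*(-9) = 9/2)
V(M, G) = -2 (V(M, G) = -2 + (G - G) = -2 + 0 = -2)
Y = 45/2 (Y = -(-5)*9/2 = -5*(-9/2) = 45/2 ≈ 22.500)
R = 111043/90 (R = -3 + (-83/45/2 - 2481/(-2)) = -3 + (-83*2/45 - 2481*(-1/2)) = -3 + (-166/45 + 2481/2) = -3 + 111313/90 = 111043/90 ≈ 1233.8)
R + (16 + 1178) = 111043/90 + (16 + 1178) = 111043/90 + 1194 = 218503/90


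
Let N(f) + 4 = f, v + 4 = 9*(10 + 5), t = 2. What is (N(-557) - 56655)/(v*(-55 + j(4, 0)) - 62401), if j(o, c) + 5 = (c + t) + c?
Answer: 19072/23333 ≈ 0.81738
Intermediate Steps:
v = 131 (v = -4 + 9*(10 + 5) = -4 + 9*15 = -4 + 135 = 131)
j(o, c) = -3 + 2*c (j(o, c) = -5 + ((c + 2) + c) = -5 + ((2 + c) + c) = -5 + (2 + 2*c) = -3 + 2*c)
N(f) = -4 + f
(N(-557) - 56655)/(v*(-55 + j(4, 0)) - 62401) = ((-4 - 557) - 56655)/(131*(-55 + (-3 + 2*0)) - 62401) = (-561 - 56655)/(131*(-55 + (-3 + 0)) - 62401) = -57216/(131*(-55 - 3) - 62401) = -57216/(131*(-58) - 62401) = -57216/(-7598 - 62401) = -57216/(-69999) = -57216*(-1/69999) = 19072/23333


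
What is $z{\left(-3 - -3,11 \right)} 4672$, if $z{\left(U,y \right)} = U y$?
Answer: $0$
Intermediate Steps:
$z{\left(-3 - -3,11 \right)} 4672 = \left(-3 - -3\right) 11 \cdot 4672 = \left(-3 + 3\right) 11 \cdot 4672 = 0 \cdot 11 \cdot 4672 = 0 \cdot 4672 = 0$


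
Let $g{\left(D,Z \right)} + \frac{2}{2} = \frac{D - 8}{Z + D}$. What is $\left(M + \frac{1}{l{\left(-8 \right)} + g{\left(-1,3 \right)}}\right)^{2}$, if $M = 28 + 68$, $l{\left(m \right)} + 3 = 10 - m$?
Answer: $\frac{3334276}{361} \approx 9236.2$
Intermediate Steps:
$l{\left(m \right)} = 7 - m$ ($l{\left(m \right)} = -3 - \left(-10 + m\right) = 7 - m$)
$M = 96$
$g{\left(D,Z \right)} = -1 + \frac{-8 + D}{D + Z}$ ($g{\left(D,Z \right)} = -1 + \frac{D - 8}{Z + D} = -1 + \frac{-8 + D}{D + Z}$)
$\left(M + \frac{1}{l{\left(-8 \right)} + g{\left(-1,3 \right)}}\right)^{2} = \left(96 + \frac{1}{\left(7 - -8\right) + \frac{-8 - 3}{-1 + 3}}\right)^{2} = \left(96 + \frac{1}{\left(7 + 8\right) + \frac{-8 - 3}{2}}\right)^{2} = \left(96 + \frac{1}{15 + \frac{1}{2} \left(-11\right)}\right)^{2} = \left(96 + \frac{1}{15 - \frac{11}{2}}\right)^{2} = \left(96 + \frac{1}{\frac{19}{2}}\right)^{2} = \left(96 + \frac{2}{19}\right)^{2} = \left(\frac{1826}{19}\right)^{2} = \frac{3334276}{361}$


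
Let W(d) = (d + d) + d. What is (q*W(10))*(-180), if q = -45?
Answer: 243000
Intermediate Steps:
W(d) = 3*d (W(d) = 2*d + d = 3*d)
(q*W(10))*(-180) = -135*10*(-180) = -45*30*(-180) = -1350*(-180) = 243000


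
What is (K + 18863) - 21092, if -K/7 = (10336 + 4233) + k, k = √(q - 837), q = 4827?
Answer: -104212 - 7*√3990 ≈ -1.0465e+5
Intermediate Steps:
k = √3990 (k = √(4827 - 837) = √3990 ≈ 63.166)
K = -101983 - 7*√3990 (K = -7*((10336 + 4233) + √3990) = -7*(14569 + √3990) = -101983 - 7*√3990 ≈ -1.0243e+5)
(K + 18863) - 21092 = ((-101983 - 7*√3990) + 18863) - 21092 = (-83120 - 7*√3990) - 21092 = -104212 - 7*√3990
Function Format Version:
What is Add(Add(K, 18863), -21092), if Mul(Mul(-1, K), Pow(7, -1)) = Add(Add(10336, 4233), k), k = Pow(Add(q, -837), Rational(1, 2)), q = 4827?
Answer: Add(-104212, Mul(-7, Pow(3990, Rational(1, 2)))) ≈ -1.0465e+5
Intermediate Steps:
k = Pow(3990, Rational(1, 2)) (k = Pow(Add(4827, -837), Rational(1, 2)) = Pow(3990, Rational(1, 2)) ≈ 63.166)
K = Add(-101983, Mul(-7, Pow(3990, Rational(1, 2)))) (K = Mul(-7, Add(Add(10336, 4233), Pow(3990, Rational(1, 2)))) = Mul(-7, Add(14569, Pow(3990, Rational(1, 2)))) = Add(-101983, Mul(-7, Pow(3990, Rational(1, 2)))) ≈ -1.0243e+5)
Add(Add(K, 18863), -21092) = Add(Add(Add(-101983, Mul(-7, Pow(3990, Rational(1, 2)))), 18863), -21092) = Add(Add(-83120, Mul(-7, Pow(3990, Rational(1, 2)))), -21092) = Add(-104212, Mul(-7, Pow(3990, Rational(1, 2))))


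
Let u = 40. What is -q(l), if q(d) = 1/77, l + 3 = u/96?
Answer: -1/77 ≈ -0.012987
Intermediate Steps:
l = -31/12 (l = -3 + 40/96 = -3 + 40*(1/96) = -3 + 5/12 = -31/12 ≈ -2.5833)
q(d) = 1/77
-q(l) = -1*1/77 = -1/77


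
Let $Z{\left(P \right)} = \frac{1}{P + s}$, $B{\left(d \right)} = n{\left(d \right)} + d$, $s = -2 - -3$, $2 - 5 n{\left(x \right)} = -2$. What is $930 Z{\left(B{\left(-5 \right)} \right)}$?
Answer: $- \frac{2325}{8} \approx -290.63$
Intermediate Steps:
$n{\left(x \right)} = \frac{4}{5}$ ($n{\left(x \right)} = \frac{2}{5} - - \frac{2}{5} = \frac{2}{5} + \frac{2}{5} = \frac{4}{5}$)
$s = 1$ ($s = -2 + 3 = 1$)
$B{\left(d \right)} = \frac{4}{5} + d$
$Z{\left(P \right)} = \frac{1}{1 + P}$ ($Z{\left(P \right)} = \frac{1}{P + 1} = \frac{1}{1 + P}$)
$930 Z{\left(B{\left(-5 \right)} \right)} = \frac{930}{1 + \left(\frac{4}{5} - 5\right)} = \frac{930}{1 - \frac{21}{5}} = \frac{930}{- \frac{16}{5}} = 930 \left(- \frac{5}{16}\right) = - \frac{2325}{8}$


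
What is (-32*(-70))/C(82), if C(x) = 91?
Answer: 320/13 ≈ 24.615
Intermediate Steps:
(-32*(-70))/C(82) = -32*(-70)/91 = 2240*(1/91) = 320/13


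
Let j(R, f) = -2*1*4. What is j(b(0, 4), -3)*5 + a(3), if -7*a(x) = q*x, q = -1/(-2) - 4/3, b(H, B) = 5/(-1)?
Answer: -555/14 ≈ -39.643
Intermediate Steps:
b(H, B) = -5 (b(H, B) = 5*(-1) = -5)
q = -5/6 (q = -1*(-1/2) - 4*1/3 = 1/2 - 4/3 = -5/6 ≈ -0.83333)
a(x) = 5*x/42 (a(x) = -(-5)*x/42 = 5*x/42)
j(R, f) = -8 (j(R, f) = -2*4 = -8)
j(b(0, 4), -3)*5 + a(3) = -8*5 + (5/42)*3 = -40 + 5/14 = -555/14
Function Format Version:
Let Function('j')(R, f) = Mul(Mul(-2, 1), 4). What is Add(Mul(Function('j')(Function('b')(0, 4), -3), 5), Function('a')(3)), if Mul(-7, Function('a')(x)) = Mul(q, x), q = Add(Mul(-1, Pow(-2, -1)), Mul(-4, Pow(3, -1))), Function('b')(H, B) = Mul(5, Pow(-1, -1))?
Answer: Rational(-555, 14) ≈ -39.643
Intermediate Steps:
Function('b')(H, B) = -5 (Function('b')(H, B) = Mul(5, -1) = -5)
q = Rational(-5, 6) (q = Add(Mul(-1, Rational(-1, 2)), Mul(-4, Rational(1, 3))) = Add(Rational(1, 2), Rational(-4, 3)) = Rational(-5, 6) ≈ -0.83333)
Function('a')(x) = Mul(Rational(5, 42), x) (Function('a')(x) = Mul(Rational(-1, 7), Mul(Rational(-5, 6), x)) = Mul(Rational(5, 42), x))
Function('j')(R, f) = -8 (Function('j')(R, f) = Mul(-2, 4) = -8)
Add(Mul(Function('j')(Function('b')(0, 4), -3), 5), Function('a')(3)) = Add(Mul(-8, 5), Mul(Rational(5, 42), 3)) = Add(-40, Rational(5, 14)) = Rational(-555, 14)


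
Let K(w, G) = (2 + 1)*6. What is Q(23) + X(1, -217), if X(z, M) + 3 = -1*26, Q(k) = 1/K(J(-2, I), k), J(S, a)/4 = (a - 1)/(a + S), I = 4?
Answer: -521/18 ≈ -28.944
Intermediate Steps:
J(S, a) = 4*(-1 + a)/(S + a) (J(S, a) = 4*((a - 1)/(a + S)) = 4*((-1 + a)/(S + a)) = 4*(-1 + a)/(S + a))
K(w, G) = 18 (K(w, G) = 3*6 = 18)
Q(k) = 1/18
X(z, M) = -29 (X(z, M) = -3 - 1*26 = -3 - 26 = -29)
Q(23) + X(1, -217) = 1/18 - 29 = -521/18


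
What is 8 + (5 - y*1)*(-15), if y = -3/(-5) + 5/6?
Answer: -91/2 ≈ -45.500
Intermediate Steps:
y = 43/30 (y = -3*(-⅕) + 5*(⅙) = ⅗ + ⅚ = 43/30 ≈ 1.4333)
8 + (5 - y*1)*(-15) = 8 + (5 - 1*43/30*1)*(-15) = 8 + (5 - 43/30*1)*(-15) = 8 + (5 - 43/30)*(-15) = 8 + (107/30)*(-15) = 8 - 107/2 = -91/2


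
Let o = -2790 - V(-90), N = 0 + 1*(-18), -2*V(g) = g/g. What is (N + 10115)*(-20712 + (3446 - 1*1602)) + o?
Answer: -381025971/2 ≈ -1.9051e+8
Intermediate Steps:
V(g) = -½ (V(g) = -g/(2*g) = -½*1 = -½)
N = -18 (N = 0 - 18 = -18)
o = -5579/2 (o = -2790 - 1*(-½) = -2790 + ½ = -5579/2 ≈ -2789.5)
(N + 10115)*(-20712 + (3446 - 1*1602)) + o = (-18 + 10115)*(-20712 + (3446 - 1*1602)) - 5579/2 = 10097*(-20712 + (3446 - 1602)) - 5579/2 = 10097*(-20712 + 1844) - 5579/2 = 10097*(-18868) - 5579/2 = -190510196 - 5579/2 = -381025971/2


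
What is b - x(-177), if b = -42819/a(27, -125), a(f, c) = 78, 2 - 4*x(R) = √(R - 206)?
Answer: -7143/13 + I*√383/4 ≈ -549.46 + 4.8926*I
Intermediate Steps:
x(R) = ½ - √(-206 + R)/4 (x(R) = ½ - √(R - 206)/4 = ½ - √(-206 + R)/4)
b = -14273/26 (b = -42819/78 = -42819*1/78 = -14273/26 ≈ -548.96)
b - x(-177) = -14273/26 - (½ - √(-206 - 177)/4) = -14273/26 - (½ - I*√383/4) = -14273/26 + (-½ + I*√383/4) = -7143/13 + I*√383/4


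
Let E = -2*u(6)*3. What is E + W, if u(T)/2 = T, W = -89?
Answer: -161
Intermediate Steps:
u(T) = 2*T
E = -72 (E = -4*6*3 = -2*12*3 = -24*3 = -72)
E + W = -72 - 89 = -161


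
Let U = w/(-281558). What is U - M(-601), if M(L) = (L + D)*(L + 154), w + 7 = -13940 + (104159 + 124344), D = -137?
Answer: -46441128472/140779 ≈ -3.2989e+5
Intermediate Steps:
w = 214556 (w = -7 + (-13940 + (104159 + 124344)) = -7 + (-13940 + 228503) = -7 + 214563 = 214556)
M(L) = (-137 + L)*(154 + L) (M(L) = (L - 137)*(L + 154) = (-137 + L)*(154 + L))
U = -107278/140779 (U = 214556/(-281558) = 214556*(-1/281558) = -107278/140779 ≈ -0.76203)
U - M(-601) = -107278/140779 - (-21098 + (-601)² + 17*(-601)) = -107278/140779 - (-21098 + 361201 - 10217) = -107278/140779 - 1*329886 = -107278/140779 - 329886 = -46441128472/140779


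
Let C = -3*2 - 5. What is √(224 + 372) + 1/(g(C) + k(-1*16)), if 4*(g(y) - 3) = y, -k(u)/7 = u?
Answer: 4/449 + 2*√149 ≈ 24.422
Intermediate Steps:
C = -11 (C = -6 - 5 = -11)
k(u) = -7*u
g(y) = 3 + y/4
√(224 + 372) + 1/(g(C) + k(-1*16)) = √(224 + 372) + 1/((3 + (¼)*(-11)) - (-7)*16) = √596 + 1/((3 - 11/4) - 7*(-16)) = 2*√149 + 1/(¼ + 112) = 2*√149 + 1/(449/4) = 2*√149 + 4/449 = 4/449 + 2*√149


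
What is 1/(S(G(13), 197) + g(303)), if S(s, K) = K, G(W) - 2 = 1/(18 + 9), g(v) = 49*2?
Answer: 1/295 ≈ 0.0033898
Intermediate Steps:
g(v) = 98
G(W) = 55/27 (G(W) = 2 + 1/(18 + 9) = 2 + 1/27 = 55/27)
1/(S(G(13), 197) + g(303)) = 1/(197 + 98) = 1/295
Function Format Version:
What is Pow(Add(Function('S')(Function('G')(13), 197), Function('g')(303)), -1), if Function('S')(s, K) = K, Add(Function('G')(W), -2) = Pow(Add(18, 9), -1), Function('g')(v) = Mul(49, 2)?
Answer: Rational(1, 295) ≈ 0.0033898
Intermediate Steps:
Function('g')(v) = 98
Function('G')(W) = Rational(55, 27) (Function('G')(W) = Add(2, Pow(Add(18, 9), -1)) = Add(2, Pow(27, -1)) = Add(2, Rational(1, 27)) = Rational(55, 27))
Pow(Add(Function('S')(Function('G')(13), 197), Function('g')(303)), -1) = Pow(Add(197, 98), -1) = Pow(295, -1) = Rational(1, 295)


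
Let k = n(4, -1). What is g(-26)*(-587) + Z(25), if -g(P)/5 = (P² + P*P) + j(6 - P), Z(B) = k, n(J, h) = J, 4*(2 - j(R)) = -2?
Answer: 7950923/2 ≈ 3.9755e+6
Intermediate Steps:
j(R) = 5/2 (j(R) = 2 - ¼*(-2) = 2 + ½ = 5/2)
k = 4
Z(B) = 4
g(P) = -25/2 - 10*P² (g(P) = -5*((P² + P*P) + 5/2) = -5*((P² + P²) + 5/2) = -5*(2*P² + 5/2) = -5*(5/2 + 2*P²) = -25/2 - 10*P²)
g(-26)*(-587) + Z(25) = (-25/2 - 10*(-26)²)*(-587) + 4 = (-25/2 - 10*676)*(-587) + 4 = (-25/2 - 6760)*(-587) + 4 = -13545/2*(-587) + 4 = 7950915/2 + 4 = 7950923/2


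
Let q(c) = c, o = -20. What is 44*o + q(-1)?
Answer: -881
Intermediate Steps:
44*o + q(-1) = 44*(-20) - 1 = -880 - 1 = -881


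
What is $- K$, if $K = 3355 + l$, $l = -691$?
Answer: $-2664$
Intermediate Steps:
$K = 2664$ ($K = 3355 - 691 = 2664$)
$- K = \left(-1\right) 2664 = -2664$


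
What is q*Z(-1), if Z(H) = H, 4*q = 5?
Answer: -5/4 ≈ -1.2500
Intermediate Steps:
q = 5/4 (q = (¼)*5 = 5/4 ≈ 1.2500)
q*Z(-1) = (5/4)*(-1) = -5/4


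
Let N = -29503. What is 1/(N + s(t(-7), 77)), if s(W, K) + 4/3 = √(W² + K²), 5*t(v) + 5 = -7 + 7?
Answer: -265539/7834497799 - 9*√5930/7834497799 ≈ -3.3982e-5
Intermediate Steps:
t(v) = -1 (t(v) = -1 + (-7 + 7)/5 = -1 + (⅕)*0 = -1 + 0 = -1)
s(W, K) = -4/3 + √(K² + W²) (s(W, K) = -4/3 + √(W² + K²) = -4/3 + √(K² + W²))
1/(N + s(t(-7), 77)) = 1/(-29503 + (-4/3 + √(77² + (-1)²))) = 1/(-29503 + (-4/3 + √(5929 + 1))) = 1/(-29503 + (-4/3 + √5930)) = 1/(-88513/3 + √5930)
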